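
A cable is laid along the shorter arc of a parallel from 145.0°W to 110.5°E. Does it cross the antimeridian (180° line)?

Naïve |110.5 − -145.0| = 255.5° > 180°, so the shorter arc goes the other way round — across 180°.
Signed shortest Δλ = ((110.5 − -145.0 + 180) mod 360) − 180 = -104.5°.
Going west by 104.5° from -145.0° passes through 180° before reaching +110.5°.

Yes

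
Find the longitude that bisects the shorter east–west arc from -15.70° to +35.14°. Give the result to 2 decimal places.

+9.72°

Signed shortest Δλ from -15.70° to +35.14° is +50.84°.
Midpoint longitude = -15.70° + (+50.84°)/2 = -15.70° + 25.42° = +9.72°.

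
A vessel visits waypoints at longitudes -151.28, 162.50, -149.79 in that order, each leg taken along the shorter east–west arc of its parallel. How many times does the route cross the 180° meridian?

2

Leg 1: -151.28° → +162.50°, shortest Δλ = -46.22° (west) — crosses 180°.
Leg 2: +162.50° → -149.79°, shortest Δλ = 47.71° (east) — crosses 180°.
Total crossings: 2.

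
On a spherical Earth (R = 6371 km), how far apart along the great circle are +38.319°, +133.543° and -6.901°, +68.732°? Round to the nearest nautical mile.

4510 nmi

Δλ = 68.732 − 133.543 = -64.811°.
Δφ = -6.901 − 38.319 = -45.220°.
a = sin²(Δφ/2) + cos φ₁ · cos φ₂ · sin²(Δλ/2) = 0.371501.
c = 2·atan2(√a, √(1−a)) = 1.31088 rad → d = 6371·c ≈ 8351.63 km ≈ 4509.52 nmi.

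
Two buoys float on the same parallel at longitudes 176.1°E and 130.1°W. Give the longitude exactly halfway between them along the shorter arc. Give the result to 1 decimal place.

Signed shortest Δλ from +176.1° to -130.1° is +53.8°.
Midpoint longitude = +176.1° + (+53.8°)/2 = +176.1° + 26.9° = +203.0°.
Normalise into (−180°, 180°]: -157.0°.
(The naïve average (+176.1 + -130.1)/2 = 23.0° is on the wrong side of the globe.)

157.0°W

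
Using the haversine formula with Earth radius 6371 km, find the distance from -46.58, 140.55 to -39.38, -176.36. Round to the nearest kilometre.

Δλ = -176.36 − 140.55 = -316.91°; wrapped into (−180°, 180°]: 43.09°.
Δφ = -39.38 − -46.58 = 7.20°.
a = sin²(Δφ/2) + cos φ₁ · cos φ₂ · sin²(Δλ/2) = 0.075591.
c = 2·atan2(√a, √(1−a)) = 0.55705 rad → d = 6371·c ≈ 3548.97 km.

3549 km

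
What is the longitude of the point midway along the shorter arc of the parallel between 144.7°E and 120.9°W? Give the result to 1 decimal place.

Signed shortest Δλ from +144.7° to -120.9° is +94.4°.
Midpoint longitude = +144.7° + (+94.4°)/2 = +144.7° + 47.2° = +191.9°.
Normalise into (−180°, 180°]: -168.1°.
(The naïve average (+144.7 + -120.9)/2 = 11.9° is on the wrong side of the globe.)

168.1°W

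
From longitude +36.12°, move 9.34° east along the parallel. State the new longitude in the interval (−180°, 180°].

Start at +36.12°; shift +9.34° → +45.46°.
+45.46° already lies in (−180°, 180°].

+45.46°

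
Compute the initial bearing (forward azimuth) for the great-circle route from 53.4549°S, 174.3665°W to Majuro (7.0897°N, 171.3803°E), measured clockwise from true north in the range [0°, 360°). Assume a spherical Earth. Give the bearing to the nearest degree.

344°

Δλ = 171.3803 − -174.3665 = 345.7468°; wrapped into (−180°, 180°]: -14.2532°.
θ = atan2( sin Δλ · cos φ₂ , cos φ₁ · sin φ₂ − sin φ₁ · cos φ₂ · cos Δλ )
  = atan2(-0.24432, 0.84620) = -16.105° → normalised to [0°, 360°): 343.895°.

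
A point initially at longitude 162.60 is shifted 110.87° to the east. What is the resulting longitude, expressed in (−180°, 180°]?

Start at +162.60°; shift +110.87° → +273.47°.
+273.47° lies outside (−180°, 180°]; subtract 360° → -86.53°.

-86.53°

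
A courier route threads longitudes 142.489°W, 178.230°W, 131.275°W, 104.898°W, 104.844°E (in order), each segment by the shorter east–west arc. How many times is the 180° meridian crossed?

Leg 1: -142.489° → -178.230°, shortest Δλ = -35.741° (west) — does not cross 180°.
Leg 2: -178.230° → -131.275°, shortest Δλ = 46.955° (east) — does not cross 180°.
Leg 3: -131.275° → -104.898°, shortest Δλ = 26.377° (east) — does not cross 180°.
Leg 4: -104.898° → +104.844°, shortest Δλ = -150.258° (west) — crosses 180°.
Total crossings: 1.

1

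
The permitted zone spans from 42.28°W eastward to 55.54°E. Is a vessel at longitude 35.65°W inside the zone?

Yes

Band width going east from -42.28° to +55.54°: ((55.54 − -42.28) mod 360) = 97.82°.
Offset of -35.65° east of the west edge: ((-35.65 − -42.28) mod 360) = 6.63°.
6.63° ≤ 97.82° ⇒ inside.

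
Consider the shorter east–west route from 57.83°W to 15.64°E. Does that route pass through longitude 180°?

Signed shortest Δλ = ((15.64 − -57.83 + 180) mod 360) − 180 = 73.47°.
Going east by 73.47° from -57.83° reaches +15.64° without touching 180°.

No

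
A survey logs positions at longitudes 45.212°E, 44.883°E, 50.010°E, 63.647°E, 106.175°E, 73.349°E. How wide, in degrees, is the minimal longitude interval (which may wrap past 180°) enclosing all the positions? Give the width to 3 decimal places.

Sort the longitudes: +44.883°, +45.212°, +50.010°, +63.647°, +73.349°, +106.175°.
Eastward gaps between consecutive values (wrapping around): 0.329°, 4.798°, 13.637°, 9.702°, 32.826°, 298.708°.
Largest gap = 298.708° ⇒ minimal covering band is its complement: 360° − 298.708° = 61.292°.
Band runs from +44.883° eastward to +106.175°.

61.292°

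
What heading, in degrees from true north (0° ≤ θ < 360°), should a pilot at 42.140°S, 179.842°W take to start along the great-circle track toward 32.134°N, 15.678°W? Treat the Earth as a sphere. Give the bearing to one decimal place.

123.4°

Δλ = -15.678 − -179.842 = 164.164°.
θ = atan2( sin Δλ · cos φ₂ , cos φ₁ · sin φ₂ − sin φ₁ · cos φ₂ · cos Δλ )
  = atan2(0.23108, -0.15219) = 123.369° → normalised to [0°, 360°): 123.369°.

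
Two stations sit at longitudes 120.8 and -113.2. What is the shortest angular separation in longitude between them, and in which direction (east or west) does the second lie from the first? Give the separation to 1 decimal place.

126.0° east

Raw difference: -113.2 − 120.8 = -234.0°.
Normalise into (−180°, 180°]: -234.0° + 360° = 126.0°.
Positive ⇒ the second point lies to the east; separation 126.0°.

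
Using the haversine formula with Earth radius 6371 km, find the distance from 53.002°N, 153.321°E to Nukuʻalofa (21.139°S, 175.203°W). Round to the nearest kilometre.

Δλ = -175.203 − 153.321 = -328.524°; wrapped into (−180°, 180°]: 31.476°.
Δφ = -21.139 − 53.002 = -74.141°.
a = sin²(Δφ/2) + cos φ₁ · cos φ₂ · sin²(Δλ/2) = 0.404659.
c = 2·atan2(√a, √(1−a)) = 1.37894 rad → d = 6371·c ≈ 8785.22 km.

8785 km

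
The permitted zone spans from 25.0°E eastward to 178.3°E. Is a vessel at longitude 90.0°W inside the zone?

No

Band width going east from +25.0° to +178.3°: ((178.3 − 25.0) mod 360) = 153.3°.
Offset of -90.0° east of the west edge: ((-90.0 − 25.0) mod 360) = 245.0°.
245.0° > 153.3° ⇒ outside.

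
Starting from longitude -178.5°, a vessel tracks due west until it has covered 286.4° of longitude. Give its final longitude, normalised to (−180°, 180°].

Start at -178.5°; shift −286.4° → -464.9°.
-464.9° lies outside (−180°, 180°]; add 360° → -104.9°.

-104.9°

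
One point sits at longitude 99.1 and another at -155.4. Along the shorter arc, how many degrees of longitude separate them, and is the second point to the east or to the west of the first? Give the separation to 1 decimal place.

Raw difference: -155.4 − 99.1 = -254.5°.
Normalise into (−180°, 180°]: -254.5° + 360° = 105.5°.
Positive ⇒ the second point lies to the east; separation 105.5°.

105.5° east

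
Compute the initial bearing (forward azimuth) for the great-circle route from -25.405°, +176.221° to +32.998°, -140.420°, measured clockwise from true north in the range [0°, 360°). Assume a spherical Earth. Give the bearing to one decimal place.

Δλ = -140.420 − 176.221 = -316.641°; wrapped into (−180°, 180°]: 43.359°.
θ = atan2( sin Δλ · cos φ₂ , cos φ₁ · sin φ₂ − sin φ₁ · cos φ₂ · cos Δλ )
  = atan2(0.57582, 0.75355) = 37.385° → normalised to [0°, 360°): 37.385°.

37.4°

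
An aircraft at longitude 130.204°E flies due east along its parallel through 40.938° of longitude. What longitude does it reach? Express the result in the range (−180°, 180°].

171.142°E

Start at +130.204°; shift +40.938° → +171.142°.
+171.142° already lies in (−180°, 180°].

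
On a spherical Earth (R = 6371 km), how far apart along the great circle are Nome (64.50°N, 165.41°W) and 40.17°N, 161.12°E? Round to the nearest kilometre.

Δλ = 161.12 − -165.41 = 326.53°; wrapped into (−180°, 180°]: -33.47°.
Δφ = 40.17 − 64.50 = -24.33°.
a = sin²(Δφ/2) + cos φ₁ · cos φ₂ · sin²(Δλ/2) = 0.071682.
c = 2·atan2(√a, √(1−a)) = 0.54208 rad → d = 6371·c ≈ 3453.60 km.

3454 km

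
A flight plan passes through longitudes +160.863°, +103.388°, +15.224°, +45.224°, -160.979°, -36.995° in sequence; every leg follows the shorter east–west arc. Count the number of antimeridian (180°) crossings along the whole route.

1

Leg 1: +160.863° → +103.388°, shortest Δλ = -57.475° (west) — does not cross 180°.
Leg 2: +103.388° → +15.224°, shortest Δλ = -88.164° (west) — does not cross 180°.
Leg 3: +15.224° → +45.224°, shortest Δλ = 30.0° (east) — does not cross 180°.
Leg 4: +45.224° → -160.979°, shortest Δλ = 153.797° (east) — crosses 180°.
Leg 5: -160.979° → -36.995°, shortest Δλ = 123.984° (east) — does not cross 180°.
Total crossings: 1.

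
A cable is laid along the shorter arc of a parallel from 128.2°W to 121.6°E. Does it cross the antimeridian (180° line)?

Yes

Naïve |121.6 − -128.2| = 249.8° > 180°, so the shorter arc goes the other way round — across 180°.
Signed shortest Δλ = ((121.6 − -128.2 + 180) mod 360) − 180 = -110.2°.
Going west by 110.2° from -128.2° passes through 180° before reaching +121.6°.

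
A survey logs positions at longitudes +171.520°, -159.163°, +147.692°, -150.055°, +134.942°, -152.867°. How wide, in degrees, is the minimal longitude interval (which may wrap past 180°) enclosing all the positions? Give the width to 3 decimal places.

Sort the longitudes: -159.163°, -152.867°, -150.055°, +134.942°, +147.692°, +171.520°.
Eastward gaps between consecutive values (wrapping around): 6.296°, 2.812°, 284.997°, 12.750°, 23.828°, 29.317°.
Largest gap = 284.997° ⇒ minimal covering band is its complement: 360° − 284.997° = 75.003°.
Band runs from +134.942° eastward to -150.055°, crossing the antimeridian.

75.003°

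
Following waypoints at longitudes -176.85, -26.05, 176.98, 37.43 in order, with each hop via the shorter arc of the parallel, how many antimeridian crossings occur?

1

Leg 1: -176.85° → -26.05°, shortest Δλ = 150.8° (east) — does not cross 180°.
Leg 2: -26.05° → +176.98°, shortest Δλ = -156.97° (west) — crosses 180°.
Leg 3: +176.98° → +37.43°, shortest Δλ = -139.55° (west) — does not cross 180°.
Total crossings: 1.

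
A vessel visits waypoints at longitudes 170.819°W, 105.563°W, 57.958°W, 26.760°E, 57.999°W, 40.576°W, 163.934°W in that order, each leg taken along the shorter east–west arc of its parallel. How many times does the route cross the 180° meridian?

0

Leg 1: -170.819° → -105.563°, shortest Δλ = 65.256° (east) — does not cross 180°.
Leg 2: -105.563° → -57.958°, shortest Δλ = 47.605° (east) — does not cross 180°.
Leg 3: -57.958° → +26.760°, shortest Δλ = 84.718° (east) — does not cross 180°.
Leg 4: +26.760° → -57.999°, shortest Δλ = -84.759° (west) — does not cross 180°.
Leg 5: -57.999° → -40.576°, shortest Δλ = 17.423° (east) — does not cross 180°.
Leg 6: -40.576° → -163.934°, shortest Δλ = -123.358° (west) — does not cross 180°.
Total crossings: 0.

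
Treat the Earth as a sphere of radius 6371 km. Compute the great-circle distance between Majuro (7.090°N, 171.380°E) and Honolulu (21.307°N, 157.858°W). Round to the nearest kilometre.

Δλ = -157.858 − 171.380 = -329.238°; wrapped into (−180°, 180°]: 30.762°.
Δφ = 21.307 − 7.090 = 14.217°.
a = sin²(Δφ/2) + cos φ₁ · cos φ₂ · sin²(Δλ/2) = 0.080354.
c = 2·atan2(√a, √(1−a)) = 0.57482 rad → d = 6371·c ≈ 3662.16 km.

3662 km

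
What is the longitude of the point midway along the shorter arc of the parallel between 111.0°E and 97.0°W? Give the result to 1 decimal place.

Signed shortest Δλ from +111.0° to -97.0° is +152.0°.
Midpoint longitude = +111.0° + (+152.0°)/2 = +111.0° + 76.0° = +187.0°.
Normalise into (−180°, 180°]: -173.0°.
(The naïve average (+111.0 + -97.0)/2 = 7.0° is on the wrong side of the globe.)

173.0°W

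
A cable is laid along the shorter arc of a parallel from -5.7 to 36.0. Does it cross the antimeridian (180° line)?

No

Signed shortest Δλ = ((36.0 − -5.7 + 180) mod 360) − 180 = 41.7°.
Going east by 41.7° from -5.7° reaches +36.0° without touching 180°.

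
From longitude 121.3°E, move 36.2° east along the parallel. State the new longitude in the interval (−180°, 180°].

157.5°E

Start at +121.3°; shift +36.2° → +157.5°.
+157.5° already lies in (−180°, 180°].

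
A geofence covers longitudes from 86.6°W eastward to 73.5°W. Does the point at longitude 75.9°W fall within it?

Yes

Band width going east from -86.6° to -73.5°: ((-73.5 − -86.6) mod 360) = 13.1°.
Offset of -75.9° east of the west edge: ((-75.9 − -86.6) mod 360) = 10.7°.
10.7° ≤ 13.1° ⇒ inside.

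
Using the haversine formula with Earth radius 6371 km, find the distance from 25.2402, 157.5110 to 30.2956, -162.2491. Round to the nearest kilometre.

3978 km

Δλ = -162.2491 − 157.5110 = -319.7601°; wrapped into (−180°, 180°]: 40.2399°.
Δφ = 30.2956 − 25.2402 = 5.0554°.
a = sin²(Δφ/2) + cos φ₁ · cos φ₂ · sin²(Δλ/2) = 0.094358.
c = 2·atan2(√a, √(1−a)) = 0.62445 rad → d = 6371·c ≈ 3978.39 km.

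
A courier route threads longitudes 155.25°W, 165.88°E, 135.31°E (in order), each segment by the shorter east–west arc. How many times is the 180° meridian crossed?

1

Leg 1: -155.25° → +165.88°, shortest Δλ = -38.87° (west) — crosses 180°.
Leg 2: +165.88° → +135.31°, shortest Δλ = -30.57° (west) — does not cross 180°.
Total crossings: 1.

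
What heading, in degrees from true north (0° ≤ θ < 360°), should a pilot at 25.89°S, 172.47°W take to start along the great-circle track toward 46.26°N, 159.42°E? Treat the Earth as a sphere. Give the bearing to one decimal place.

340.4°

Δλ = 159.42 − -172.47 = 331.89°; wrapped into (−180°, 180°]: -28.11°.
θ = atan2( sin Δλ · cos φ₂ , cos φ₁ · sin φ₂ − sin φ₁ · cos φ₂ · cos Δλ )
  = atan2(-0.32576, 0.91625) = -19.572° → normalised to [0°, 360°): 340.428°.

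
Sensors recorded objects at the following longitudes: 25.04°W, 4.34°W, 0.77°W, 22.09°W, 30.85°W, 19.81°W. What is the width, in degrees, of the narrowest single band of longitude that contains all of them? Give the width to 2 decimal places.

Sort the longitudes: -30.85°, -25.04°, -22.09°, -19.81°, -4.34°, -0.77°.
Eastward gaps between consecutive values (wrapping around): 5.81°, 2.95°, 2.28°, 15.47°, 3.57°, 329.92°.
Largest gap = 329.92° ⇒ minimal covering band is its complement: 360° − 329.92° = 30.08°.
Band runs from -30.85° eastward to -0.77°.

30.08°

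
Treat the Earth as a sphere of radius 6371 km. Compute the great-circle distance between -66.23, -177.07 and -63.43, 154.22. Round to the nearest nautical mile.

745 nmi

Δλ = 154.22 − -177.07 = 331.29°; wrapped into (−180°, 180°]: -28.71°.
Δφ = -63.43 − -66.23 = 2.80°.
a = sin²(Δφ/2) + cos φ₁ · cos φ₂ · sin²(Δλ/2) = 0.011679.
c = 2·atan2(√a, √(1−a)) = 0.21656 rad → d = 6371·c ≈ 1379.72 km ≈ 744.99 nmi.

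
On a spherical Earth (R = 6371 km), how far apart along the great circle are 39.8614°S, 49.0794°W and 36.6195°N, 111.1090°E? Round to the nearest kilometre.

Δλ = 111.1090 − -49.0794 = 160.1884°.
Δφ = 36.6195 − -39.8614 = 76.4809°.
a = sin²(Δφ/2) + cos φ₁ · cos φ₂ · sin²(Δλ/2) = 0.980967.
c = 2·atan2(√a, √(1−a)) = 2.86479 rad → d = 6371·c ≈ 18251.60 km.

18252 km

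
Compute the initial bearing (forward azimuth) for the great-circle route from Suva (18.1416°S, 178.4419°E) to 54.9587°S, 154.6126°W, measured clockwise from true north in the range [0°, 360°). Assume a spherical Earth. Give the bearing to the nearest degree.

157°

Δλ = -154.6126 − 178.4419 = -333.0545°; wrapped into (−180°, 180°]: 26.9455°.
θ = atan2( sin Δλ · cos φ₂ , cos φ₁ · sin φ₂ − sin φ₁ · cos φ₂ · cos Δλ )
  = atan2(0.26018, -0.61867) = 157.191° → normalised to [0°, 360°): 157.191°.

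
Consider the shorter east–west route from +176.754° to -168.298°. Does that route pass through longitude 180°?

Naïve |-168.298 − 176.754| = 345.052° > 180°, so the shorter arc goes the other way round — across 180°.
Signed shortest Δλ = ((-168.298 − 176.754 + 180) mod 360) − 180 = 14.948°.
Going east by 14.948° from +176.754° passes through 180° before reaching -168.298°.

Yes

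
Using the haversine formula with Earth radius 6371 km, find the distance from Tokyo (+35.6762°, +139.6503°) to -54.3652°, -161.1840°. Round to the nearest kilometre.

11495 km

Δλ = -161.1840 − 139.6503 = -300.8343°; wrapped into (−180°, 180°]: 59.1657°.
Δφ = -54.3652 − 35.6762 = -90.0414°.
a = sin²(Δφ/2) + cos φ₁ · cos φ₂ · sin²(Δλ/2) = 0.615708.
c = 2·atan2(√a, √(1−a)) = 1.80433 rad → d = 6371·c ≈ 11495.39 km.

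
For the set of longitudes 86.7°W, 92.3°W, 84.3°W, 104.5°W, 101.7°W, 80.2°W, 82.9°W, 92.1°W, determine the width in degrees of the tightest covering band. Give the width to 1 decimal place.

24.3°

Sort the longitudes: -104.5°, -101.7°, -92.3°, -92.1°, -86.7°, -84.3°, -82.9°, -80.2°.
Eastward gaps between consecutive values (wrapping around): 2.8°, 9.4°, 0.2°, 5.4°, 2.4°, 1.4°, 2.7°, 335.7°.
Largest gap = 335.7° ⇒ minimal covering band is its complement: 360° − 335.7° = 24.3°.
Band runs from -104.5° eastward to -80.2°.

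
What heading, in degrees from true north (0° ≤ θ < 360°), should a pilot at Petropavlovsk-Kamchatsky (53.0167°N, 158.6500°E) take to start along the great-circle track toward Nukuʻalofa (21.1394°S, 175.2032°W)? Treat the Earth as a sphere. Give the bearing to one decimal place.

Δλ = -175.2032 − 158.6500 = -333.8532°; wrapped into (−180°, 180°]: 26.1468°.
θ = atan2( sin Δλ · cos φ₂ , cos φ₁ · sin φ₂ − sin φ₁ · cos φ₂ · cos Δλ )
  = atan2(0.41102, -0.88577) = 155.108° → normalised to [0°, 360°): 155.108°.

155.1°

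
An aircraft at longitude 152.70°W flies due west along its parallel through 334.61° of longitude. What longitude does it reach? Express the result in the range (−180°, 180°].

Start at -152.70°; shift −334.61° → -487.31°.
-487.31° lies outside (−180°, 180°]; add 360° → -127.31°.

127.31°W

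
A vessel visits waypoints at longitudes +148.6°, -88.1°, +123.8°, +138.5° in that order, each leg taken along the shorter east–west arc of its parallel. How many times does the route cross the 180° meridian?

Leg 1: +148.6° → -88.1°, shortest Δλ = 123.3° (east) — crosses 180°.
Leg 2: -88.1° → +123.8°, shortest Δλ = -148.1° (west) — crosses 180°.
Leg 3: +123.8° → +138.5°, shortest Δλ = 14.7° (east) — does not cross 180°.
Total crossings: 2.

2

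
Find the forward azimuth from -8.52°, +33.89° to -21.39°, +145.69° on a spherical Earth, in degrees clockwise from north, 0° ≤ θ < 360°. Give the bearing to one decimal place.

115.5°

Δλ = 145.69 − 33.89 = 111.80°.
θ = atan2( sin Δλ · cos φ₂ , cos φ₁ · sin φ₂ − sin φ₁ · cos φ₂ · cos Δλ )
  = atan2(0.86453, -0.41192) = 115.476° → normalised to [0°, 360°): 115.476°.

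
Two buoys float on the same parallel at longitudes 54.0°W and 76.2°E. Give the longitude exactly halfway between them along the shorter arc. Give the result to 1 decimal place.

Signed shortest Δλ from -54.0° to +76.2° is +130.2°.
Midpoint longitude = -54.0° + (+130.2°)/2 = -54.0° + 65.1° = +11.1°.

11.1°E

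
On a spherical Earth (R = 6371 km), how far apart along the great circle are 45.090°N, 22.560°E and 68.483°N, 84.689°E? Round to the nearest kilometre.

4309 km

Δλ = 84.689 − 22.560 = 62.129°.
Δφ = 68.483 − 45.090 = 23.393°.
a = sin²(Δφ/2) + cos φ₁ · cos φ₂ · sin²(Δλ/2) = 0.110044.
c = 2·atan2(√a, √(1−a)) = 0.67627 rad → d = 6371·c ≈ 4308.53 km.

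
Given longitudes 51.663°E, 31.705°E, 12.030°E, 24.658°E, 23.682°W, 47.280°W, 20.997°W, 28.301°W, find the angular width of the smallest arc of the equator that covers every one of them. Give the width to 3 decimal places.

Sort the longitudes: -47.280°, -28.301°, -23.682°, -20.997°, +12.030°, +24.658°, +31.705°, +51.663°.
Eastward gaps between consecutive values (wrapping around): 18.979°, 4.619°, 2.685°, 33.027°, 12.628°, 7.047°, 19.958°, 261.057°.
Largest gap = 261.057° ⇒ minimal covering band is its complement: 360° − 261.057° = 98.943°.
Band runs from -47.280° eastward to +51.663°.

98.943°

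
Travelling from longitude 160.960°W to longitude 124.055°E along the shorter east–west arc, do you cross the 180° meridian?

Naïve |124.055 − -160.960| = 285.015° > 180°, so the shorter arc goes the other way round — across 180°.
Signed shortest Δλ = ((124.055 − -160.960 + 180) mod 360) − 180 = -74.985°.
Going west by 74.985° from -160.960° passes through 180° before reaching +124.055°.

Yes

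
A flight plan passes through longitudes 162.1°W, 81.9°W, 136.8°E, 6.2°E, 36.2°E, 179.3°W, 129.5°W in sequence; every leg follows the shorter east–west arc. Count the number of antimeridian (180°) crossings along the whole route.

Leg 1: -162.1° → -81.9°, shortest Δλ = 80.2° (east) — does not cross 180°.
Leg 2: -81.9° → +136.8°, shortest Δλ = -141.3° (west) — crosses 180°.
Leg 3: +136.8° → +6.2°, shortest Δλ = -130.6° (west) — does not cross 180°.
Leg 4: +6.2° → +36.2°, shortest Δλ = 30.0° (east) — does not cross 180°.
Leg 5: +36.2° → -179.3°, shortest Δλ = 144.5° (east) — crosses 180°.
Leg 6: -179.3° → -129.5°, shortest Δλ = 49.8° (east) — does not cross 180°.
Total crossings: 2.

2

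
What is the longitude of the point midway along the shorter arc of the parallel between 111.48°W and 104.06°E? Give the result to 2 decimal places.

176.29°E

Signed shortest Δλ from -111.48° to +104.06° is -144.46°.
Midpoint longitude = -111.48° + (-144.46°)/2 = -111.48° − 72.23° = -183.71°.
Normalise into (−180°, 180°]: +176.29°.
(The naïve average (-111.48 + +104.06)/2 = -3.71° is on the wrong side of the globe.)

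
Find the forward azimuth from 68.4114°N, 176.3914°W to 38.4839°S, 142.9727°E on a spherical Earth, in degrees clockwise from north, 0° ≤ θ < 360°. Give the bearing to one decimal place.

Δλ = 142.9727 − -176.3914 = 319.3641°; wrapped into (−180°, 180°]: -40.6359°.
θ = atan2( sin Δλ · cos φ₂ , cos φ₁ · sin φ₂ − sin φ₁ · cos φ₂ · cos Δλ )
  = atan2(-0.50979, -0.78132) = -146.877° → normalised to [0°, 360°): 213.123°.

213.1°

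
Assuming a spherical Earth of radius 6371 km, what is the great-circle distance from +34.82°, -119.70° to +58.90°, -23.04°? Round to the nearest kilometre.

7107 km

Δλ = -23.04 − -119.70 = 96.66°.
Δφ = 58.90 − 34.82 = 24.08°.
a = sin²(Δφ/2) + cos φ₁ · cos φ₂ · sin²(Δλ/2) = 0.280126.
c = 2·atan2(√a, √(1−a)) = 1.11548 rad → d = 6371·c ≈ 7106.71 km.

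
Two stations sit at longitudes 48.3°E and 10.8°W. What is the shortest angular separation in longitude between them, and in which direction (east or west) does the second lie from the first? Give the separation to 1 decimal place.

59.1° west

Raw difference: -10.8 − 48.3 = -59.1°.
Normalise into (−180°, 180°]: -59.1° stays -59.1°.
Negative ⇒ the second point lies to the west; separation 59.1°.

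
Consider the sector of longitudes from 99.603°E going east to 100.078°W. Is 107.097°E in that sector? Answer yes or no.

Band width going east from +99.603° to -100.078°: ((-100.078 − 99.603) mod 360) = 160.319°.
Offset of +107.097° east of the west edge: ((107.097 − 99.603) mod 360) = 7.494°.
7.494° ≤ 160.319° ⇒ inside.

Yes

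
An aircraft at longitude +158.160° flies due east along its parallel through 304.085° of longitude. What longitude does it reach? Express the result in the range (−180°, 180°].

Start at +158.160°; shift +304.085° → +462.245°.
+462.245° lies outside (−180°, 180°]; subtract 360° → +102.245°.

+102.245°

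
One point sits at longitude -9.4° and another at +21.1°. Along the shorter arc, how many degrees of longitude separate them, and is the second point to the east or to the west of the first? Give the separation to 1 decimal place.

Raw difference: 21.1 − -9.4 = 30.5°.
Normalise into (−180°, 180°]: 30.5° stays 30.5°.
Positive ⇒ the second point lies to the east; separation 30.5°.

30.5° east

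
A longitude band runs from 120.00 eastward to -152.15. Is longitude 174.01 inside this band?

Band width going east from +120.00° to -152.15°: ((-152.15 − 120.00) mod 360) = 87.85°.
Offset of +174.01° east of the west edge: ((174.01 − 120.00) mod 360) = 54.01°.
54.01° ≤ 87.85° ⇒ inside.

Yes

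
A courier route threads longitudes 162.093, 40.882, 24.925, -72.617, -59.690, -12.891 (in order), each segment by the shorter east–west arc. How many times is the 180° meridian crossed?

Leg 1: +162.093° → +40.882°, shortest Δλ = -121.211° (west) — does not cross 180°.
Leg 2: +40.882° → +24.925°, shortest Δλ = -15.957° (west) — does not cross 180°.
Leg 3: +24.925° → -72.617°, shortest Δλ = -97.542° (west) — does not cross 180°.
Leg 4: -72.617° → -59.690°, shortest Δλ = 12.927° (east) — does not cross 180°.
Leg 5: -59.690° → -12.891°, shortest Δλ = 46.799° (east) — does not cross 180°.
Total crossings: 0.

0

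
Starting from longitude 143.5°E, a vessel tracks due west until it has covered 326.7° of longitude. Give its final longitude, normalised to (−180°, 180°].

176.8°E

Start at +143.5°; shift −326.7° → -183.2°.
-183.2° lies outside (−180°, 180°]; add 360° → +176.8°.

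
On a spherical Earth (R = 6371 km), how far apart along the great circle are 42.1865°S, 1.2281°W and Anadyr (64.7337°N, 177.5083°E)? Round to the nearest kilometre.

17507 km

Δλ = 177.5083 − -1.2281 = 178.7364°.
Δφ = 64.7337 − -42.1865 = 106.9202°.
a = sin²(Δφ/2) + cos φ₁ · cos φ₂ · sin²(Δλ/2) = 0.961744.
c = 2·atan2(√a, √(1−a)) = 2.74787 rad → d = 6371·c ≈ 17506.68 km.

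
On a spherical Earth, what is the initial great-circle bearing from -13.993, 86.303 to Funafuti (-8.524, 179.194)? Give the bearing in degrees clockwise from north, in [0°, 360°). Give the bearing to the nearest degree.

99°

Δλ = 179.194 − 86.303 = 92.891°.
θ = atan2( sin Δλ · cos φ₂ , cos φ₁ · sin φ₂ − sin φ₁ · cos φ₂ · cos Δλ )
  = atan2(0.98770, -0.15589) = 98.969° → normalised to [0°, 360°): 98.969°.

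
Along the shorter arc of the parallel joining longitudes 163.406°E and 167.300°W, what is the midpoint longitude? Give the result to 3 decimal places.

178.053°E

Signed shortest Δλ from +163.406° to -167.300° is +29.294°.
Midpoint longitude = +163.406° + (+29.294°)/2 = +163.406° + 14.647° = +178.053°.
(The naïve average (+163.406 + -167.300)/2 = -1.947° is on the wrong side of the globe.)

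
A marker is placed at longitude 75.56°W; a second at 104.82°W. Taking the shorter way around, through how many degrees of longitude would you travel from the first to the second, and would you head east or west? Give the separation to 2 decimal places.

29.26° west

Raw difference: -104.82 − -75.56 = -29.26°.
Normalise into (−180°, 180°]: -29.26° stays -29.26°.
Negative ⇒ the second point lies to the west; separation 29.26°.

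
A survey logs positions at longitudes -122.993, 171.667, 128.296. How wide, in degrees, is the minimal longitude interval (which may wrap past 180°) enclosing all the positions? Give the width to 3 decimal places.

Sort the longitudes: -122.993°, +128.296°, +171.667°.
Eastward gaps between consecutive values (wrapping around): 251.289°, 43.371°, 65.340°.
Largest gap = 251.289° ⇒ minimal covering band is its complement: 360° − 251.289° = 108.711°.
Band runs from +128.296° eastward to -122.993°, crossing the antimeridian.

108.711°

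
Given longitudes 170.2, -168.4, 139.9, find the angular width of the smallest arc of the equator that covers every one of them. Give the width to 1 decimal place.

Sort the longitudes: -168.4°, +139.9°, +170.2°.
Eastward gaps between consecutive values (wrapping around): 308.3°, 30.3°, 21.4°.
Largest gap = 308.3° ⇒ minimal covering band is its complement: 360° − 308.3° = 51.7°.
Band runs from +139.9° eastward to -168.4°, crossing the antimeridian.

51.7°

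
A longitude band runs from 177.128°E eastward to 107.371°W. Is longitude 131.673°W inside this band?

Yes

Band width going east from +177.128° to -107.371°: ((-107.371 − 177.128) mod 360) = 75.501°.
Offset of -131.673° east of the west edge: ((-131.673 − 177.128) mod 360) = 51.199°.
51.199° ≤ 75.501° ⇒ inside.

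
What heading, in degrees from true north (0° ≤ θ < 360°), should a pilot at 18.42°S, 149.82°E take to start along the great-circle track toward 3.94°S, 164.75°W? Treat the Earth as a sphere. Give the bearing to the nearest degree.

Δλ = -164.75 − 149.82 = -314.57°; wrapped into (−180°, 180°]: 45.43°.
θ = atan2( sin Δλ · cos φ₂ , cos φ₁ · sin φ₂ − sin φ₁ · cos φ₂ · cos Δλ )
  = atan2(0.71071, 0.15603) = 77.617° → normalised to [0°, 360°): 77.617°.

78°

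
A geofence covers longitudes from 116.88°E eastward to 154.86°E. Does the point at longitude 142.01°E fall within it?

Yes

Band width going east from +116.88° to +154.86°: ((154.86 − 116.88) mod 360) = 37.98°.
Offset of +142.01° east of the west edge: ((142.01 − 116.88) mod 360) = 25.13°.
25.13° ≤ 37.98° ⇒ inside.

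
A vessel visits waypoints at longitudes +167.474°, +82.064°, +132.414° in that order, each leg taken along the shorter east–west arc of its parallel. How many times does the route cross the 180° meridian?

Leg 1: +167.474° → +82.064°, shortest Δλ = -85.41° (west) — does not cross 180°.
Leg 2: +82.064° → +132.414°, shortest Δλ = 50.35° (east) — does not cross 180°.
Total crossings: 0.

0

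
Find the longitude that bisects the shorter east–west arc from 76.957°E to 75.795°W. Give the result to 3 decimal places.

Signed shortest Δλ from +76.957° to -75.795° is -152.752°.
Midpoint longitude = +76.957° + (-152.752°)/2 = +76.957° − 76.376° = +0.581°.

0.581°E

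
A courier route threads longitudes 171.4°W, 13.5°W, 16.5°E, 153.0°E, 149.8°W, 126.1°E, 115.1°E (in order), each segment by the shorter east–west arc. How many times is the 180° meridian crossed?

Leg 1: -171.4° → -13.5°, shortest Δλ = 157.9° (east) — does not cross 180°.
Leg 2: -13.5° → +16.5°, shortest Δλ = 30.0° (east) — does not cross 180°.
Leg 3: +16.5° → +153.0°, shortest Δλ = 136.5° (east) — does not cross 180°.
Leg 4: +153.0° → -149.8°, shortest Δλ = 57.2° (east) — crosses 180°.
Leg 5: -149.8° → +126.1°, shortest Δλ = -84.1° (west) — crosses 180°.
Leg 6: +126.1° → +115.1°, shortest Δλ = -11.0° (west) — does not cross 180°.
Total crossings: 2.

2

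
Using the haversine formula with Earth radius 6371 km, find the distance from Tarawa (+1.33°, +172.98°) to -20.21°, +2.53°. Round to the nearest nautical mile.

9543 nmi

Δλ = 2.53 − 172.98 = -170.45°.
Δφ = -20.21 − 1.33 = -21.54°.
a = sin²(Δφ/2) + cos φ₁ · cos φ₂ · sin²(Δλ/2) = 0.966598.
c = 2·atan2(√a, √(1−a)) = 2.77400 rad → d = 6371·c ≈ 17673.17 km ≈ 9542.75 nmi.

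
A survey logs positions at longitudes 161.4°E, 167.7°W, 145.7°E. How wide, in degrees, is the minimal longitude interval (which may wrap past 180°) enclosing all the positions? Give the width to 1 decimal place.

46.6°

Sort the longitudes: -167.7°, +145.7°, +161.4°.
Eastward gaps between consecutive values (wrapping around): 313.4°, 15.7°, 30.9°.
Largest gap = 313.4° ⇒ minimal covering band is its complement: 360° − 313.4° = 46.6°.
Band runs from +145.7° eastward to -167.7°, crossing the antimeridian.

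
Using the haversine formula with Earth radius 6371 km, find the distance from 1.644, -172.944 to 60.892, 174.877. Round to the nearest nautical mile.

3601 nmi

Δλ = 174.877 − -172.944 = 347.821°; wrapped into (−180°, 180°]: -12.179°.
Δφ = 60.892 − 1.644 = 59.248°.
a = sin²(Δφ/2) + cos φ₁ · cos φ₂ · sin²(Δλ/2) = 0.249810.
c = 2·atan2(√a, √(1−a)) = 1.04676 rad → d = 6371·c ≈ 6668.91 km ≈ 3600.92 nmi.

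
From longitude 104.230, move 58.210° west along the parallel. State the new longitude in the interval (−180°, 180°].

+46.020°

Start at +104.230°; shift −58.210° → +46.020°.
+46.020° already lies in (−180°, 180°].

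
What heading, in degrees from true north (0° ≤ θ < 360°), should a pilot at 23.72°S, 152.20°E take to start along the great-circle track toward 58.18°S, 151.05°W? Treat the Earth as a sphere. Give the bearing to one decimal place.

Δλ = -151.05 − 152.20 = -303.25°; wrapped into (−180°, 180°]: 56.75°.
θ = atan2( sin Δλ · cos φ₂ , cos φ₁ · sin φ₂ − sin φ₁ · cos φ₂ · cos Δλ )
  = atan2(0.44093, -0.66164) = 146.319° → normalised to [0°, 360°): 146.319°.

146.3°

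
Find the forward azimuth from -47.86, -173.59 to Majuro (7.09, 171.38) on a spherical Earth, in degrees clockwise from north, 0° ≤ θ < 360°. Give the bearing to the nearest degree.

Δλ = 171.38 − -173.59 = 344.97°; wrapped into (−180°, 180°]: -15.03°.
θ = atan2( sin Δλ · cos φ₂ , cos φ₁ · sin φ₂ − sin φ₁ · cos φ₂ · cos Δλ )
  = atan2(-0.25734, 0.79348) = -17.969° → normalised to [0°, 360°): 342.031°.

342°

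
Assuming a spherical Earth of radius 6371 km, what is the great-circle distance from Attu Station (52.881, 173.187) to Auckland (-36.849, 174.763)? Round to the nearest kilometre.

Δλ = 174.763 − 173.187 = 1.576°.
Δφ = -36.849 − 52.881 = -89.730°.
a = sin²(Δφ/2) + cos φ₁ · cos φ₂ · sin²(Δλ/2) = 0.497735.
c = 2·atan2(√a, √(1−a)) = 1.56627 rad → d = 6371·c ≈ 9978.68 km.

9979 km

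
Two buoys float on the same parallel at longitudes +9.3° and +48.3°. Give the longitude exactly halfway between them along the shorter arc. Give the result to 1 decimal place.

Signed shortest Δλ from +9.3° to +48.3° is +39.0°.
Midpoint longitude = +9.3° + (+39.0°)/2 = +9.3° + 19.5° = +28.8°.

+28.8°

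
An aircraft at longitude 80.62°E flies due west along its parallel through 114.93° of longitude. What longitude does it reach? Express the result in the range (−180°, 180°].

34.31°W

Start at +80.62°; shift −114.93° → -34.31°.
-34.31° already lies in (−180°, 180°].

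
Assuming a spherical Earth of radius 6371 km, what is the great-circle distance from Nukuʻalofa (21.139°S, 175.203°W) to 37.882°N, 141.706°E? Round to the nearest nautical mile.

4297 nmi

Δλ = 141.706 − -175.203 = 316.909°; wrapped into (−180°, 180°]: -43.091°.
Δφ = 37.882 − -21.139 = 59.021°.
a = sin²(Δφ/2) + cos φ₁ · cos φ₂ · sin²(Δλ/2) = 0.341921.
c = 2·atan2(√a, √(1−a)) = 1.24912 rad → d = 6371·c ≈ 7958.14 km ≈ 4297.05 nmi.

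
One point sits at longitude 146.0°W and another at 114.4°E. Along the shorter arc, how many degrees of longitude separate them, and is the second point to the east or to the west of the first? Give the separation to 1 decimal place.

99.6° west

Raw difference: 114.4 − -146.0 = 260.4°.
Normalise into (−180°, 180°]: 260.4° − 360° = -99.6°.
Negative ⇒ the second point lies to the west; separation 99.6°.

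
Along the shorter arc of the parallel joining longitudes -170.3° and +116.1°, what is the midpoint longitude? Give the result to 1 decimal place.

+152.9°

Signed shortest Δλ from -170.3° to +116.1° is -73.6°.
Midpoint longitude = -170.3° + (-73.6°)/2 = -170.3° − 36.8° = -207.1°.
Normalise into (−180°, 180°]: +152.9°.
(The naïve average (-170.3 + +116.1)/2 = -27.1° is on the wrong side of the globe.)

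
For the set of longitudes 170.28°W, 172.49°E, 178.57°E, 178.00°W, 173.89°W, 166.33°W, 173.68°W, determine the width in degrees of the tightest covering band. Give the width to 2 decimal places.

21.18°

Sort the longitudes: -178.00°, -173.89°, -173.68°, -170.28°, -166.33°, +172.49°, +178.57°.
Eastward gaps between consecutive values (wrapping around): 4.11°, 0.21°, 3.40°, 3.95°, 338.82°, 6.08°, 3.43°.
Largest gap = 338.82° ⇒ minimal covering band is its complement: 360° − 338.82° = 21.18°.
Band runs from +172.49° eastward to -166.33°, crossing the antimeridian.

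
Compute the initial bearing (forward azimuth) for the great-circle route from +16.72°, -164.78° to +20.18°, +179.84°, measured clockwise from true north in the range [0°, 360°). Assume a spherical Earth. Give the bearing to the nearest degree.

286°

Δλ = 179.84 − -164.78 = 344.62°; wrapped into (−180°, 180°]: -15.38°.
θ = atan2( sin Δλ · cos φ₂ , cos φ₁ · sin φ₂ − sin φ₁ · cos φ₂ · cos Δλ )
  = atan2(-0.24894, 0.07002) = -74.290° → normalised to [0°, 360°): 285.710°.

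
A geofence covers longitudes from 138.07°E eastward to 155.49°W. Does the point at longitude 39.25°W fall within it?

Band width going east from +138.07° to -155.49°: ((-155.49 − 138.07) mod 360) = 66.44°.
Offset of -39.25° east of the west edge: ((-39.25 − 138.07) mod 360) = 182.68°.
182.68° > 66.44° ⇒ outside.

No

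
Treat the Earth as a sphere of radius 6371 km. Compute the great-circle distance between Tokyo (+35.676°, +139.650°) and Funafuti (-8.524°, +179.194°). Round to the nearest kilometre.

Δλ = 179.194 − 139.650 = 39.544°.
Δφ = -8.524 − 35.676 = -44.200°.
a = sin²(Δφ/2) + cos φ₁ · cos φ₂ · sin²(Δλ/2) = 0.233474.
c = 2·atan2(√a, √(1−a)) = 1.00859 rad → d = 6371·c ≈ 6425.75 km.

6426 km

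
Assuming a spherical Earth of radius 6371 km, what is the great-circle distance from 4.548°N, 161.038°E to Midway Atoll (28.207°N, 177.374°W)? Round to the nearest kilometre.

Δλ = -177.374 − 161.038 = -338.412°; wrapped into (−180°, 180°]: 21.588°.
Δφ = 28.207 − 4.548 = 23.659°.
a = sin²(Δφ/2) + cos φ₁ · cos φ₂ · sin²(Δλ/2) = 0.072836.
c = 2·atan2(√a, √(1−a)) = 0.54654 rad → d = 6371·c ≈ 3482.00 km.

3482 km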